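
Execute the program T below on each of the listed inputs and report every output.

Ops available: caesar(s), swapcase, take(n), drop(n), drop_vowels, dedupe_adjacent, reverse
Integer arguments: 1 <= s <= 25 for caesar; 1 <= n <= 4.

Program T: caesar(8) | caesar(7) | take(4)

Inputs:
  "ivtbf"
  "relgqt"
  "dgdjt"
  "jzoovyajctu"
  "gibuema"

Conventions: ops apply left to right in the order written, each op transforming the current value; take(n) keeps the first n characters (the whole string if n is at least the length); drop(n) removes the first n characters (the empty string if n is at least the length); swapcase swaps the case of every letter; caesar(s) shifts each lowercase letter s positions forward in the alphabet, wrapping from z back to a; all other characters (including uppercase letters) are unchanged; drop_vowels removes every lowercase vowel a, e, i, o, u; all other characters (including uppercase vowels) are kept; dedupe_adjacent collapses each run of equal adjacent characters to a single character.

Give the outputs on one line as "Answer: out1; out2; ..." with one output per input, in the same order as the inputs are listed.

Execution, op by op:
  "ivtbf" -> "qdbjn" -> "xkiqu" -> "xkiq"
  "relgqt" -> "zmtoyb" -> "gtavfi" -> "gtav"
  "dgdjt" -> "lolrb" -> "svsyi" -> "svsy"
  "jzoovyajctu" -> "rhwwdgirkbc" -> "yoddknpyrij" -> "yodd"
  "gibuema" -> "oqjcmui" -> "vxqjtbp" -> "vxqj"

"xkiq"; "gtav"; "svsy"; "yodd"; "vxqj"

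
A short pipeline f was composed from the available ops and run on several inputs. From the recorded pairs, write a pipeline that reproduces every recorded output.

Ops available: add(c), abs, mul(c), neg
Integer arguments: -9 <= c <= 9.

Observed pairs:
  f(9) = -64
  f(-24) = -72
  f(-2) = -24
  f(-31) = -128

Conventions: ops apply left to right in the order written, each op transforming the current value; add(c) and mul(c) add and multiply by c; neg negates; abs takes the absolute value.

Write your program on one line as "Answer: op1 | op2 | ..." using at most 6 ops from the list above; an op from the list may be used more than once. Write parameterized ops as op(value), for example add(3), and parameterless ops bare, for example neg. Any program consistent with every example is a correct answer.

add(7) | abs | neg | add(8) | abs | mul(-8)

Check, running the answer program on each example:
  9 -> 16 -> 16 -> -16 -> -8 -> 8 -> -64
  -24 -> -17 -> 17 -> -17 -> -9 -> 9 -> -72
  -2 -> 5 -> 5 -> -5 -> 3 -> 3 -> -24
  -31 -> -24 -> 24 -> -24 -> -16 -> 16 -> -128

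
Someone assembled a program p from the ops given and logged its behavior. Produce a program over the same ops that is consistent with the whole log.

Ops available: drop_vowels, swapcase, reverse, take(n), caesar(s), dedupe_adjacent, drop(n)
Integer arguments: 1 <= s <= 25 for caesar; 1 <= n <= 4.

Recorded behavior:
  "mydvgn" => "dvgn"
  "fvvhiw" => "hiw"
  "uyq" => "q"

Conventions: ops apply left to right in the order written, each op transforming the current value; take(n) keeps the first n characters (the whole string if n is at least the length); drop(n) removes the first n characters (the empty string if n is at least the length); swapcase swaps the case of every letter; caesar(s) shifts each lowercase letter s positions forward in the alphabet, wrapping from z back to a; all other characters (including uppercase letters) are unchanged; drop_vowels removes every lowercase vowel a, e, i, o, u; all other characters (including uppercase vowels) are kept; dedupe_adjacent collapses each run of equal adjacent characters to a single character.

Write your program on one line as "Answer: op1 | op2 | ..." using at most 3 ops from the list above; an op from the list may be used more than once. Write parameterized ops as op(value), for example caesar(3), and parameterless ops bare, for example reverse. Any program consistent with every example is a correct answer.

dedupe_adjacent | drop(2)

Check, running the answer program on each example:
  "mydvgn" -> "mydvgn" -> "dvgn"
  "fvvhiw" -> "fvhiw" -> "hiw"
  "uyq" -> "uyq" -> "q"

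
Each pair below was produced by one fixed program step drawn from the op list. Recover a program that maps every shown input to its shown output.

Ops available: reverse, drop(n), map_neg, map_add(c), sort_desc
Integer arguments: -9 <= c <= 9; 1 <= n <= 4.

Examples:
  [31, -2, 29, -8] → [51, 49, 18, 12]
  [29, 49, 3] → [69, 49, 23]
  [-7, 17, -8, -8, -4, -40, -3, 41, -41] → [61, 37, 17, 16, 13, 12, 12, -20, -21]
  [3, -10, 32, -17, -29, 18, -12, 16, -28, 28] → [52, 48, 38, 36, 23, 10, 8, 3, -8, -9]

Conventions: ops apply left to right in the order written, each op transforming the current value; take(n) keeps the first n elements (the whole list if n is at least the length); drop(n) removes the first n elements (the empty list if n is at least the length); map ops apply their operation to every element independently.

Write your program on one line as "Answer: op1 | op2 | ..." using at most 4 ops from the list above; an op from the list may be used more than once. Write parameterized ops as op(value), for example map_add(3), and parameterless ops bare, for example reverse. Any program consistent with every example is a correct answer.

sort_desc | map_add(6) | map_add(8) | map_add(6)

Check, running the answer program on each example:
  [31, -2, 29, -8] -> [31, 29, -2, -8] -> [37, 35, 4, -2] -> [45, 43, 12, 6] -> [51, 49, 18, 12]
  [29, 49, 3] -> [49, 29, 3] -> [55, 35, 9] -> [63, 43, 17] -> [69, 49, 23]
  [-7, 17, -8, -8, -4, -40, -3, 41, -41] -> [41, 17, -3, -4, -7, -8, -8, -40, -41] -> [47, 23, 3, 2, -1, -2, -2, -34, -35] -> [55, 31, 11, 10, 7, 6, 6, -26, -27] -> [61, 37, 17, 16, 13, 12, 12, -20, -21]
  [3, -10, 32, -17, -29, 18, -12, 16, -28, 28] -> [32, 28, 18, 16, 3, -10, -12, -17, -28, -29] -> [38, 34, 24, 22, 9, -4, -6, -11, -22, -23] -> [46, 42, 32, 30, 17, 4, 2, -3, -14, -15] -> [52, 48, 38, 36, 23, 10, 8, 3, -8, -9]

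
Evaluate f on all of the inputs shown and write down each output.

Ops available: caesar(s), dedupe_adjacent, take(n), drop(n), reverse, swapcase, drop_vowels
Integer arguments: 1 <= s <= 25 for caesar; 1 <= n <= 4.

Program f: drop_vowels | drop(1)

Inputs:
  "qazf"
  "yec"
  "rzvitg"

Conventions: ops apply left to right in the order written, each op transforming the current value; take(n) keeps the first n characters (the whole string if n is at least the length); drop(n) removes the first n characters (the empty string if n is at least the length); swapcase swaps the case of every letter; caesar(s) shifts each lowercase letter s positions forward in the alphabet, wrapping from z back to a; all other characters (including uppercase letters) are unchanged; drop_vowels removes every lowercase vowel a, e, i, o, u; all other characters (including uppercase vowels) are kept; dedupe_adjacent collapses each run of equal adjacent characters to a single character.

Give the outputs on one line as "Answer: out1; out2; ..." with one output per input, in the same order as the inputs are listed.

"zf"; "c"; "zvtg"

Execution, op by op:
  "qazf" -> "qzf" -> "zf"
  "yec" -> "yc" -> "c"
  "rzvitg" -> "rzvtg" -> "zvtg"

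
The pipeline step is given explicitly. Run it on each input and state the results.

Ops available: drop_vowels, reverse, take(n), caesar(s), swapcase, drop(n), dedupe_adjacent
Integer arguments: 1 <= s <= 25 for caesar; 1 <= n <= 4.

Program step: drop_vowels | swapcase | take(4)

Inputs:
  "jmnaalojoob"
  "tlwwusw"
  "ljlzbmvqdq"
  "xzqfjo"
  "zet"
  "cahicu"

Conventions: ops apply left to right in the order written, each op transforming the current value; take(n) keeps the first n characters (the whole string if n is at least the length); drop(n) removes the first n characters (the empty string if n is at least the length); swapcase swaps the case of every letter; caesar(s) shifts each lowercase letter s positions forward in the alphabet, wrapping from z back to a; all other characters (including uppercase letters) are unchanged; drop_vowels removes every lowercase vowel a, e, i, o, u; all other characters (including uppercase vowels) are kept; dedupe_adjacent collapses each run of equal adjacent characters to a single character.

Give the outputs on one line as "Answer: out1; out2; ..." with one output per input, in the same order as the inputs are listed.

"JMNL"; "TLWW"; "LJLZ"; "XZQF"; "ZT"; "CHC"

Execution, op by op:
  "jmnaalojoob" -> "jmnljb" -> "JMNLJB" -> "JMNL"
  "tlwwusw" -> "tlwwsw" -> "TLWWSW" -> "TLWW"
  "ljlzbmvqdq" -> "ljlzbmvqdq" -> "LJLZBMVQDQ" -> "LJLZ"
  "xzqfjo" -> "xzqfj" -> "XZQFJ" -> "XZQF"
  "zet" -> "zt" -> "ZT" -> "ZT"
  "cahicu" -> "chc" -> "CHC" -> "CHC"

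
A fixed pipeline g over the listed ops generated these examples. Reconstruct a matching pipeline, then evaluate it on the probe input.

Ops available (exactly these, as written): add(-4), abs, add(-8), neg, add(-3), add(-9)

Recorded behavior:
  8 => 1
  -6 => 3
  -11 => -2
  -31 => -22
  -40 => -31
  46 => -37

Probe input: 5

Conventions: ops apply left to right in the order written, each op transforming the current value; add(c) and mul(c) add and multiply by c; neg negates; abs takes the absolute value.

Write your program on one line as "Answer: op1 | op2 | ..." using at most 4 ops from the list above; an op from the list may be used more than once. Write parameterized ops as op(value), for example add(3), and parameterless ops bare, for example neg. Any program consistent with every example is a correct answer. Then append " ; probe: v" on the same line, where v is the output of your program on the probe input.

abs | add(-9) | neg ; probe: 4

Check, running the answer program on each example:
  8 -> 8 -> -1 -> 1
  -6 -> 6 -> -3 -> 3
  -11 -> 11 -> 2 -> -2
  -31 -> 31 -> 22 -> -22
  -40 -> 40 -> 31 -> -31
  46 -> 46 -> 37 -> -37
  probe: 5 -> 5 -> -4 -> 4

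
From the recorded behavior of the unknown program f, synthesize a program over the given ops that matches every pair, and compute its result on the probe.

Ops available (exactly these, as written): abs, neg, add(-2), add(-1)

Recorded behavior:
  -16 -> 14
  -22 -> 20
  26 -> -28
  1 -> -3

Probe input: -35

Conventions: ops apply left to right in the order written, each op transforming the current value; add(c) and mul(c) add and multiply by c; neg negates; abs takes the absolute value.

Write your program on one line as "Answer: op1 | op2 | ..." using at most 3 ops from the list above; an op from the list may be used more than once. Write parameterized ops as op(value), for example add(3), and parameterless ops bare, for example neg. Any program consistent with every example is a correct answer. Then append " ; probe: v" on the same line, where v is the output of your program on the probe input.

neg | add(-2) ; probe: 33

Check, running the answer program on each example:
  -16 -> 16 -> 14
  -22 -> 22 -> 20
  26 -> -26 -> -28
  1 -> -1 -> -3
  probe: -35 -> 35 -> 33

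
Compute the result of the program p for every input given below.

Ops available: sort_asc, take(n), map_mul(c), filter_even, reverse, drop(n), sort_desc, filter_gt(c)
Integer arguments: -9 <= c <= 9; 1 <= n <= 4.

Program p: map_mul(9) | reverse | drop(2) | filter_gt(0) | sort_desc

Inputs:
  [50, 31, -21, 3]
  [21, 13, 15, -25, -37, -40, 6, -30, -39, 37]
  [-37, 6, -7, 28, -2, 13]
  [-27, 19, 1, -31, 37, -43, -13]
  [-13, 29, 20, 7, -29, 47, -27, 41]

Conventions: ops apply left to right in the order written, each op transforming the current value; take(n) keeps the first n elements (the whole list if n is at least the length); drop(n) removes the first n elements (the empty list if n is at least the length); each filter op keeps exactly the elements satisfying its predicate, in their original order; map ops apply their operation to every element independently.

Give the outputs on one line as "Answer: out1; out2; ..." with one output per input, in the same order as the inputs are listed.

Execution, op by op:
  [50, 31, -21, 3] -> [450, 279, -189, 27] -> [27, -189, 279, 450] -> [279, 450] -> [279, 450] -> [450, 279]
  [21, 13, 15, -25, -37, -40, 6, -30, -39, 37] -> [189, 117, 135, -225, -333, -360, 54, -270, -351, 333] -> [333, -351, -270, 54, -360, -333, -225, 135, 117, 189] -> [-270, 54, -360, -333, -225, 135, 117, 189] -> [54, 135, 117, 189] -> [189, 135, 117, 54]
  [-37, 6, -7, 28, -2, 13] -> [-333, 54, -63, 252, -18, 117] -> [117, -18, 252, -63, 54, -333] -> [252, -63, 54, -333] -> [252, 54] -> [252, 54]
  [-27, 19, 1, -31, 37, -43, -13] -> [-243, 171, 9, -279, 333, -387, -117] -> [-117, -387, 333, -279, 9, 171, -243] -> [333, -279, 9, 171, -243] -> [333, 9, 171] -> [333, 171, 9]
  [-13, 29, 20, 7, -29, 47, -27, 41] -> [-117, 261, 180, 63, -261, 423, -243, 369] -> [369, -243, 423, -261, 63, 180, 261, -117] -> [423, -261, 63, 180, 261, -117] -> [423, 63, 180, 261] -> [423, 261, 180, 63]

[450, 279]; [189, 135, 117, 54]; [252, 54]; [333, 171, 9]; [423, 261, 180, 63]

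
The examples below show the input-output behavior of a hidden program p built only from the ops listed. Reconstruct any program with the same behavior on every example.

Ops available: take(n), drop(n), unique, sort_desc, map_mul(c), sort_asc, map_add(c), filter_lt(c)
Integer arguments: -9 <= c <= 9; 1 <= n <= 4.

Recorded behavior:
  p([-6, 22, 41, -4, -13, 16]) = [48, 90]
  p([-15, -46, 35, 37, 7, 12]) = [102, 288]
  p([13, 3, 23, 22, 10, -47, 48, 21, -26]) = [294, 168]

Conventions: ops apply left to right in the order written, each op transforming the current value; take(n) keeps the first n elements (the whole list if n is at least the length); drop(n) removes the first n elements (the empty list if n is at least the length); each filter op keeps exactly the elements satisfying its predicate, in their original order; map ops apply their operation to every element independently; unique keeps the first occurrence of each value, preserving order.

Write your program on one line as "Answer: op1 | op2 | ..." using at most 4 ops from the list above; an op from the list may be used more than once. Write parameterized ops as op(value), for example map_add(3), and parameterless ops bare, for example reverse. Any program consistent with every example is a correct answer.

filter_lt(-4) | map_add(-9) | map_add(7) | map_mul(-6)

Check, running the answer program on each example:
  [-6, 22, 41, -4, -13, 16] -> [-6, -13] -> [-15, -22] -> [-8, -15] -> [48, 90]
  [-15, -46, 35, 37, 7, 12] -> [-15, -46] -> [-24, -55] -> [-17, -48] -> [102, 288]
  [13, 3, 23, 22, 10, -47, 48, 21, -26] -> [-47, -26] -> [-56, -35] -> [-49, -28] -> [294, 168]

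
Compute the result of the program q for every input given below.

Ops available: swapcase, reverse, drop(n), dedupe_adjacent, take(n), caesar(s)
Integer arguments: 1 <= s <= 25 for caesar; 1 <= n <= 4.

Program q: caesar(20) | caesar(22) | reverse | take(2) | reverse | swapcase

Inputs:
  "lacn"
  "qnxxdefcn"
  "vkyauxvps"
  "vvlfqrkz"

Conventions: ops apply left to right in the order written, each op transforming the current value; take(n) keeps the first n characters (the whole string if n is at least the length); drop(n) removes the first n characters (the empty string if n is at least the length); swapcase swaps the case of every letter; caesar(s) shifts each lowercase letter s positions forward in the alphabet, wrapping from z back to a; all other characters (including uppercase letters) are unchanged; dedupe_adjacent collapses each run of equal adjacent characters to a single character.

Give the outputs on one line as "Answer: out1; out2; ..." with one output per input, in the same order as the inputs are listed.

"SD"; "SD"; "FI"; "AP"

Execution, op by op:
  "lacn" -> "fuwh" -> "bqsd" -> "dsqb" -> "ds" -> "sd" -> "SD"
  "qnxxdefcn" -> "khrrxyzwh" -> "gdnntuvsd" -> "dsvutnndg" -> "ds" -> "sd" -> "SD"
  "vkyauxvps" -> "pesuorpjm" -> "laoqknlfi" -> "iflnkqoal" -> "if" -> "fi" -> "FI"
  "vvlfqrkz" -> "ppfzklet" -> "llbvghap" -> "pahgvbll" -> "pa" -> "ap" -> "AP"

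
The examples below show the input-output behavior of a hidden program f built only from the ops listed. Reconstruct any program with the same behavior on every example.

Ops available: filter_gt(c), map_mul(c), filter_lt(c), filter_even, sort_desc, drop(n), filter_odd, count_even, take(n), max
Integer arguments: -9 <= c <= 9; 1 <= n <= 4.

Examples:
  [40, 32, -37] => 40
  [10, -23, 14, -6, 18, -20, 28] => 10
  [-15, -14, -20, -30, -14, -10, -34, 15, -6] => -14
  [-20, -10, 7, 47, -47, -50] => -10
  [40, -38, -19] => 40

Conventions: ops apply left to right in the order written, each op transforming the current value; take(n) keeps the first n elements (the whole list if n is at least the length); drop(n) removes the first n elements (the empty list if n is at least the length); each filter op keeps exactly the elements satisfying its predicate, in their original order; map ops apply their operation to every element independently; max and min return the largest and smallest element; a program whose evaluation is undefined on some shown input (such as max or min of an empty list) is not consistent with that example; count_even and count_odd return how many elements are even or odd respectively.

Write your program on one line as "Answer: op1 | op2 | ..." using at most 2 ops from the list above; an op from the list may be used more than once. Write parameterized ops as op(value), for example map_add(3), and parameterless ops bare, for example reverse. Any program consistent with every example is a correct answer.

take(2) | max

Check, running the answer program on each example:
  [40, 32, -37] -> [40, 32] -> 40
  [10, -23, 14, -6, 18, -20, 28] -> [10, -23] -> 10
  [-15, -14, -20, -30, -14, -10, -34, 15, -6] -> [-15, -14] -> -14
  [-20, -10, 7, 47, -47, -50] -> [-20, -10] -> -10
  [40, -38, -19] -> [40, -38] -> 40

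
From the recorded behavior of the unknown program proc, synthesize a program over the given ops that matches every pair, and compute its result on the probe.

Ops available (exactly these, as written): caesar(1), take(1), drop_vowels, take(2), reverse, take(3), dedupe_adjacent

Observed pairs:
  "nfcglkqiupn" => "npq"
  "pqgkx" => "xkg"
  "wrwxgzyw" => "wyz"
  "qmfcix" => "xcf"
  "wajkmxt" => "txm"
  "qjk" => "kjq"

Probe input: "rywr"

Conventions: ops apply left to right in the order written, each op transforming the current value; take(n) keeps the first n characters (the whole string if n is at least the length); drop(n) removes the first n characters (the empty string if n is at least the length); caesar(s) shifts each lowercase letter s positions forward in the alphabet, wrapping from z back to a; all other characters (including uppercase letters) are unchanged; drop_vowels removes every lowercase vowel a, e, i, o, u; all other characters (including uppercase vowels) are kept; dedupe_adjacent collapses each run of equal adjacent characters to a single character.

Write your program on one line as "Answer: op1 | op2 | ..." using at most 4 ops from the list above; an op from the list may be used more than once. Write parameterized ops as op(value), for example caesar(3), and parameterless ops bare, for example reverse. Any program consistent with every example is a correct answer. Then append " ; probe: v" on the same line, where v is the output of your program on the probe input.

reverse | drop_vowels | take(3) ; probe: "rwy"

Check, running the answer program on each example:
  "nfcglkqiupn" -> "npuiqklgcfn" -> "npqklgcfn" -> "npq"
  "pqgkx" -> "xkgqp" -> "xkgqp" -> "xkg"
  "wrwxgzyw" -> "wyzgxwrw" -> "wyzgxwrw" -> "wyz"
  "qmfcix" -> "xicfmq" -> "xcfmq" -> "xcf"
  "wajkmxt" -> "txmkjaw" -> "txmkjw" -> "txm"
  "qjk" -> "kjq" -> "kjq" -> "kjq"
  probe: "rywr" -> "rwyr" -> "rwyr" -> "rwy"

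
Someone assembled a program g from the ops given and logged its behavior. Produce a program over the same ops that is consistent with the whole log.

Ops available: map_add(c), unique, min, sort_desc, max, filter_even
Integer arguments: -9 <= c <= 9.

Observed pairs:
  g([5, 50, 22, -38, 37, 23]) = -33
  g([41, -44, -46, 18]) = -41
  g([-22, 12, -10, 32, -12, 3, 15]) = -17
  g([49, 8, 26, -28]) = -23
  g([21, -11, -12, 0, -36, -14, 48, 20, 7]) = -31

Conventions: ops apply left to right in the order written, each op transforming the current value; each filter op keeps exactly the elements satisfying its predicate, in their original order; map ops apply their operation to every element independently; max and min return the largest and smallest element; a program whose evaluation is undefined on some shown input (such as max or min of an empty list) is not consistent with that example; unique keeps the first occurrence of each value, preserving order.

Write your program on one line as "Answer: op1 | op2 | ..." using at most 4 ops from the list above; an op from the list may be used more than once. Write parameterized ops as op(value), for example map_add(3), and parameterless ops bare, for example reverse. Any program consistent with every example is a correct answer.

sort_desc | filter_even | map_add(5) | min

Check, running the answer program on each example:
  [5, 50, 22, -38, 37, 23] -> [50, 37, 23, 22, 5, -38] -> [50, 22, -38] -> [55, 27, -33] -> -33
  [41, -44, -46, 18] -> [41, 18, -44, -46] -> [18, -44, -46] -> [23, -39, -41] -> -41
  [-22, 12, -10, 32, -12, 3, 15] -> [32, 15, 12, 3, -10, -12, -22] -> [32, 12, -10, -12, -22] -> [37, 17, -5, -7, -17] -> -17
  [49, 8, 26, -28] -> [49, 26, 8, -28] -> [26, 8, -28] -> [31, 13, -23] -> -23
  [21, -11, -12, 0, -36, -14, 48, 20, 7] -> [48, 21, 20, 7, 0, -11, -12, -14, -36] -> [48, 20, 0, -12, -14, -36] -> [53, 25, 5, -7, -9, -31] -> -31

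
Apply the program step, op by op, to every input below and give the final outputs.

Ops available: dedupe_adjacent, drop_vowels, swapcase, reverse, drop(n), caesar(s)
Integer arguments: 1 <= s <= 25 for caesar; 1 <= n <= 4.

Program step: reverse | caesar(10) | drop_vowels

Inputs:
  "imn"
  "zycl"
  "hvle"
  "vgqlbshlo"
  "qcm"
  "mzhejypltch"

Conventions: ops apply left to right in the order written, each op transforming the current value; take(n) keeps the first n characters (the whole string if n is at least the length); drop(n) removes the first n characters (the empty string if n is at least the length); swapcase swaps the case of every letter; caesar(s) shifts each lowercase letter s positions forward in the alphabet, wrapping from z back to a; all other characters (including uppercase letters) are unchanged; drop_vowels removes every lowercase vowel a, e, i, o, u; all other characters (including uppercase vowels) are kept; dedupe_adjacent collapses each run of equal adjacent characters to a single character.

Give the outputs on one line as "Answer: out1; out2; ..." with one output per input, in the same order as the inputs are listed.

"xws"; "vmj"; "vfr"; "yvrclvqf"; "wm"; "rmdvztrjw"

Execution, op by op:
  "imn" -> "nmi" -> "xws" -> "xws"
  "zycl" -> "lcyz" -> "vmij" -> "vmj"
  "hvle" -> "elvh" -> "ovfr" -> "vfr"
  "vgqlbshlo" -> "olhsblqgv" -> "yvrclvaqf" -> "yvrclvqf"
  "qcm" -> "mcq" -> "wma" -> "wm"
  "mzhejypltch" -> "hctlpyjehzm" -> "rmdvzitorjw" -> "rmdvztrjw"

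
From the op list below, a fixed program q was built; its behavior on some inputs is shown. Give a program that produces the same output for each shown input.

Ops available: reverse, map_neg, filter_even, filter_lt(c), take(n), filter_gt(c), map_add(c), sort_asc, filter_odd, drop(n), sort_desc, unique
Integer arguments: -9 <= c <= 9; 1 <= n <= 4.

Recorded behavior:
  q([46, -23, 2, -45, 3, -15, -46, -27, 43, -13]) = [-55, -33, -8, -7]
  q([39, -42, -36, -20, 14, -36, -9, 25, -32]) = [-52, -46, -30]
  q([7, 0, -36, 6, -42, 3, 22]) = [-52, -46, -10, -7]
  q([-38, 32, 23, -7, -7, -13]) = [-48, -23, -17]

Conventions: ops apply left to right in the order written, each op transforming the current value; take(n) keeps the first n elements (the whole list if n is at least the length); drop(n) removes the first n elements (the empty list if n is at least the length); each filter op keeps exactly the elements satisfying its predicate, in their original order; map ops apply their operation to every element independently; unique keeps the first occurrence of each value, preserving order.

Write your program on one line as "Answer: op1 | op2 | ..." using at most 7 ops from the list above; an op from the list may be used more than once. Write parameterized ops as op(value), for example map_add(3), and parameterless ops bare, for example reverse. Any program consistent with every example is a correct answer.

filter_lt(4) | take(4) | unique | map_add(-9) | sort_asc | map_add(-1)

Check, running the answer program on each example:
  [46, -23, 2, -45, 3, -15, -46, -27, 43, -13] -> [-23, 2, -45, 3, -15, -46, -27, -13] -> [-23, 2, -45, 3] -> [-23, 2, -45, 3] -> [-32, -7, -54, -6] -> [-54, -32, -7, -6] -> [-55, -33, -8, -7]
  [39, -42, -36, -20, 14, -36, -9, 25, -32] -> [-42, -36, -20, -36, -9, -32] -> [-42, -36, -20, -36] -> [-42, -36, -20] -> [-51, -45, -29] -> [-51, -45, -29] -> [-52, -46, -30]
  [7, 0, -36, 6, -42, 3, 22] -> [0, -36, -42, 3] -> [0, -36, -42, 3] -> [0, -36, -42, 3] -> [-9, -45, -51, -6] -> [-51, -45, -9, -6] -> [-52, -46, -10, -7]
  [-38, 32, 23, -7, -7, -13] -> [-38, -7, -7, -13] -> [-38, -7, -7, -13] -> [-38, -7, -13] -> [-47, -16, -22] -> [-47, -22, -16] -> [-48, -23, -17]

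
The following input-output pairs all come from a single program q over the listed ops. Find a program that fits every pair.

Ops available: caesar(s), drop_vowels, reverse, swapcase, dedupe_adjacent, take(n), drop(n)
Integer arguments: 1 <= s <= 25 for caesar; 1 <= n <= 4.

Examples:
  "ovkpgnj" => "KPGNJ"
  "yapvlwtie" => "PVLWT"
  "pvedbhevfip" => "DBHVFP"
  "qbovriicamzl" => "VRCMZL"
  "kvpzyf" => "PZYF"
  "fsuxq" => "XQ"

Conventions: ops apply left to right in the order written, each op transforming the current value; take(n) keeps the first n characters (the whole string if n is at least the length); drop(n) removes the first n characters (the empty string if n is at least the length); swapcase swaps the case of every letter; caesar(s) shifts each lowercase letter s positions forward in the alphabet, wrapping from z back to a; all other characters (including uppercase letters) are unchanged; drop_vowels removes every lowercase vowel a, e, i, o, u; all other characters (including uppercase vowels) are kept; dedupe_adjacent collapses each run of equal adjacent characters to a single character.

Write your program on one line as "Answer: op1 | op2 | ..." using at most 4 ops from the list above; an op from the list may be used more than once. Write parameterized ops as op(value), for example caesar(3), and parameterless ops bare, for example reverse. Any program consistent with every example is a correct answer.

drop(2) | drop_vowels | swapcase

Check, running the answer program on each example:
  "ovkpgnj" -> "kpgnj" -> "kpgnj" -> "KPGNJ"
  "yapvlwtie" -> "pvlwtie" -> "pvlwt" -> "PVLWT"
  "pvedbhevfip" -> "edbhevfip" -> "dbhvfp" -> "DBHVFP"
  "qbovriicamzl" -> "ovriicamzl" -> "vrcmzl" -> "VRCMZL"
  "kvpzyf" -> "pzyf" -> "pzyf" -> "PZYF"
  "fsuxq" -> "uxq" -> "xq" -> "XQ"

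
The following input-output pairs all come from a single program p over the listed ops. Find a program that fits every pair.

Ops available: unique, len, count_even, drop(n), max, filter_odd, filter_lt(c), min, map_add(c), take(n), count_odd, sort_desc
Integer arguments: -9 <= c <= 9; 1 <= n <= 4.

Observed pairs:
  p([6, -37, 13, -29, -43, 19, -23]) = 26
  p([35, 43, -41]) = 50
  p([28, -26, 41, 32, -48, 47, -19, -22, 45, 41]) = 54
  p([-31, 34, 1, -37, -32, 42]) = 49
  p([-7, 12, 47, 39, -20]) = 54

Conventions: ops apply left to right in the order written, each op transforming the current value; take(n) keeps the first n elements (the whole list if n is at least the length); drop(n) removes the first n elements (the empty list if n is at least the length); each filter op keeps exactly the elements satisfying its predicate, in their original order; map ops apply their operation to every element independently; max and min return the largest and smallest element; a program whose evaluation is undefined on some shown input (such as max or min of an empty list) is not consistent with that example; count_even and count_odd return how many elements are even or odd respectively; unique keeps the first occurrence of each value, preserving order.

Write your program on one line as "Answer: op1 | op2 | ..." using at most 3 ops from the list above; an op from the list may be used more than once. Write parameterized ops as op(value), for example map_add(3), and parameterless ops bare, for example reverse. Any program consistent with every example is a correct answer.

map_add(7) | max

Check, running the answer program on each example:
  [6, -37, 13, -29, -43, 19, -23] -> [13, -30, 20, -22, -36, 26, -16] -> 26
  [35, 43, -41] -> [42, 50, -34] -> 50
  [28, -26, 41, 32, -48, 47, -19, -22, 45, 41] -> [35, -19, 48, 39, -41, 54, -12, -15, 52, 48] -> 54
  [-31, 34, 1, -37, -32, 42] -> [-24, 41, 8, -30, -25, 49] -> 49
  [-7, 12, 47, 39, -20] -> [0, 19, 54, 46, -13] -> 54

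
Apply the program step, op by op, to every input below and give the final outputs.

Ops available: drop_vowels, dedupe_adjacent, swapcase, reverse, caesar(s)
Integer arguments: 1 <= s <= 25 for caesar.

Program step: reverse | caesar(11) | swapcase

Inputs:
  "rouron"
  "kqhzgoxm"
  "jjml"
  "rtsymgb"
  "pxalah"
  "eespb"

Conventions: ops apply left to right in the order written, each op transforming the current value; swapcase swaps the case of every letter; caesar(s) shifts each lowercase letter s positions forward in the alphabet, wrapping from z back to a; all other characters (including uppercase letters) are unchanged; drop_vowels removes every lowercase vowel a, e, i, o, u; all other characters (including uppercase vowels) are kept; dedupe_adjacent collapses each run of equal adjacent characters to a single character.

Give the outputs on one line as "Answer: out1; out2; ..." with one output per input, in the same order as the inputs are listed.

"YZCFZC"; "XIZRKSBV"; "WXUU"; "MRXJDEC"; "SLWLIA"; "MADPP"

Execution, op by op:
  "rouron" -> "noruor" -> "yzcfzc" -> "YZCFZC"
  "kqhzgoxm" -> "mxogzhqk" -> "xizrksbv" -> "XIZRKSBV"
  "jjml" -> "lmjj" -> "wxuu" -> "WXUU"
  "rtsymgb" -> "bgmystr" -> "mrxjdec" -> "MRXJDEC"
  "pxalah" -> "halaxp" -> "slwlia" -> "SLWLIA"
  "eespb" -> "bpsee" -> "madpp" -> "MADPP"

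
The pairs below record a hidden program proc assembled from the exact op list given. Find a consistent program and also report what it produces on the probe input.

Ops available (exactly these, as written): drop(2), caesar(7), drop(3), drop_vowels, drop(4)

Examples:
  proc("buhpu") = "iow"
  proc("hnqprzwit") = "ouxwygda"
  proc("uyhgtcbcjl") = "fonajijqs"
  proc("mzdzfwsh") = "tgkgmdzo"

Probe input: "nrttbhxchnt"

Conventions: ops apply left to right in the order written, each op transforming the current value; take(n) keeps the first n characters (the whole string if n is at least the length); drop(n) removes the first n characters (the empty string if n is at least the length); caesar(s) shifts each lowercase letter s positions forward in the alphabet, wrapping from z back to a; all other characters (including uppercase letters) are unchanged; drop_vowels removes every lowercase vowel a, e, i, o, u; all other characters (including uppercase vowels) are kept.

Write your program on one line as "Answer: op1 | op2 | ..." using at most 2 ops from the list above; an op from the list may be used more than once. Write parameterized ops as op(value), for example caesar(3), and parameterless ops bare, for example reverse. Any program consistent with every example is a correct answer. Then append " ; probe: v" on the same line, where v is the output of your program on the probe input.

drop_vowels | caesar(7) ; probe: "uyaaioejoua"

Check, running the answer program on each example:
  "buhpu" -> "bhp" -> "iow"
  "hnqprzwit" -> "hnqprzwt" -> "ouxwygda"
  "uyhgtcbcjl" -> "yhgtcbcjl" -> "fonajijqs"
  "mzdzfwsh" -> "mzdzfwsh" -> "tgkgmdzo"
  probe: "nrttbhxchnt" -> "nrttbhxchnt" -> "uyaaioejoua"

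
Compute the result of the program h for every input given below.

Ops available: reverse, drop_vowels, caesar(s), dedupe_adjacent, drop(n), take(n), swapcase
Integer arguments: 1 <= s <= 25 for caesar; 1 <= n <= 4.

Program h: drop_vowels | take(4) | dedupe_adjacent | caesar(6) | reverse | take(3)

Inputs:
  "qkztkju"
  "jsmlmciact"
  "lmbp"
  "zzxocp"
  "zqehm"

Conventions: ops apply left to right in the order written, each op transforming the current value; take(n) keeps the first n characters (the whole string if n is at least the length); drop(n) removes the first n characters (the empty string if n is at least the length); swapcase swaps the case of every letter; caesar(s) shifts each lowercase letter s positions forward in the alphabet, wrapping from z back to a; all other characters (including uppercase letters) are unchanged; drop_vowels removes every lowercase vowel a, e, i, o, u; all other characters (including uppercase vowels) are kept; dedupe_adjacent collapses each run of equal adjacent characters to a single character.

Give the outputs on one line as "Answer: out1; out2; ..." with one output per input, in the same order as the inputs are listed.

"zfq"; "rsy"; "vhs"; "idf"; "snw"

Execution, op by op:
  "qkztkju" -> "qkztkj" -> "qkzt" -> "qkzt" -> "wqfz" -> "zfqw" -> "zfq"
  "jsmlmciact" -> "jsmlmcct" -> "jsml" -> "jsml" -> "pysr" -> "rsyp" -> "rsy"
  "lmbp" -> "lmbp" -> "lmbp" -> "lmbp" -> "rshv" -> "vhsr" -> "vhs"
  "zzxocp" -> "zzxcp" -> "zzxc" -> "zxc" -> "fdi" -> "idf" -> "idf"
  "zqehm" -> "zqhm" -> "zqhm" -> "zqhm" -> "fwns" -> "snwf" -> "snw"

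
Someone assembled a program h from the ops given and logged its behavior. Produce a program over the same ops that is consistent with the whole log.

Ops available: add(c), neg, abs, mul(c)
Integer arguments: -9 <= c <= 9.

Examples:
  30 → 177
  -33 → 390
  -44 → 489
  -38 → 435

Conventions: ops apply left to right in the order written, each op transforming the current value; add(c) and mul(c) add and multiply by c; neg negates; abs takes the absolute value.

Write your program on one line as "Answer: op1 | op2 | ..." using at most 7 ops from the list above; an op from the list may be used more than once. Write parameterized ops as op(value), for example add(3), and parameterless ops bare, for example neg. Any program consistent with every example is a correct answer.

add(-9) | add(-1) | mul(9) | add(-1) | add(-2) | abs

Check, running the answer program on each example:
  30 -> 21 -> 20 -> 180 -> 179 -> 177 -> 177
  -33 -> -42 -> -43 -> -387 -> -388 -> -390 -> 390
  -44 -> -53 -> -54 -> -486 -> -487 -> -489 -> 489
  -38 -> -47 -> -48 -> -432 -> -433 -> -435 -> 435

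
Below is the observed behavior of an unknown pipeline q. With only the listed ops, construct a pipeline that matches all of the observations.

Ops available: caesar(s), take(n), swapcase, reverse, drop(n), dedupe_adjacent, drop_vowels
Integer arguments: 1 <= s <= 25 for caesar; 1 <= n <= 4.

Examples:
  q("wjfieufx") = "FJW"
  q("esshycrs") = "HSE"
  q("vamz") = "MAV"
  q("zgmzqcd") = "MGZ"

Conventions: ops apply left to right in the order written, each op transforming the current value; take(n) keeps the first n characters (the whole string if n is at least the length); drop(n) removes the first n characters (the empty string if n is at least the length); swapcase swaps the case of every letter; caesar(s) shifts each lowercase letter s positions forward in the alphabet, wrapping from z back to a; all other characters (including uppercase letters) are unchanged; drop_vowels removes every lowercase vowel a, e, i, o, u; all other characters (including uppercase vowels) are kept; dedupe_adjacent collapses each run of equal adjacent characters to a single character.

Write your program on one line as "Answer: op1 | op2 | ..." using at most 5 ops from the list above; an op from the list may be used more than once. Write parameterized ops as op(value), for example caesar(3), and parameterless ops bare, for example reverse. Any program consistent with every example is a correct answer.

swapcase | dedupe_adjacent | take(3) | reverse

Check, running the answer program on each example:
  "wjfieufx" -> "WJFIEUFX" -> "WJFIEUFX" -> "WJF" -> "FJW"
  "esshycrs" -> "ESSHYCRS" -> "ESHYCRS" -> "ESH" -> "HSE"
  "vamz" -> "VAMZ" -> "VAMZ" -> "VAM" -> "MAV"
  "zgmzqcd" -> "ZGMZQCD" -> "ZGMZQCD" -> "ZGM" -> "MGZ"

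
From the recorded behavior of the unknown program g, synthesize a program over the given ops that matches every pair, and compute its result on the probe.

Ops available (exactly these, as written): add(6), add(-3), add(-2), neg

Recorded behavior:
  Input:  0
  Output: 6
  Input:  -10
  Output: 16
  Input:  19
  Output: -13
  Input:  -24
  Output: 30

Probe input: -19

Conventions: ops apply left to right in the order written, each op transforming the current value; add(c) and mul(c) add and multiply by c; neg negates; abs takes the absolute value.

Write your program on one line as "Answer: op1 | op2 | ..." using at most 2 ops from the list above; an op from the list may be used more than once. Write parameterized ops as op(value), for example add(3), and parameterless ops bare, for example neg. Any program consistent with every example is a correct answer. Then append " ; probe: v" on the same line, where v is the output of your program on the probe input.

neg | add(6) ; probe: 25

Check, running the answer program on each example:
  0 -> 0 -> 6
  -10 -> 10 -> 16
  19 -> -19 -> -13
  -24 -> 24 -> 30
  probe: -19 -> 19 -> 25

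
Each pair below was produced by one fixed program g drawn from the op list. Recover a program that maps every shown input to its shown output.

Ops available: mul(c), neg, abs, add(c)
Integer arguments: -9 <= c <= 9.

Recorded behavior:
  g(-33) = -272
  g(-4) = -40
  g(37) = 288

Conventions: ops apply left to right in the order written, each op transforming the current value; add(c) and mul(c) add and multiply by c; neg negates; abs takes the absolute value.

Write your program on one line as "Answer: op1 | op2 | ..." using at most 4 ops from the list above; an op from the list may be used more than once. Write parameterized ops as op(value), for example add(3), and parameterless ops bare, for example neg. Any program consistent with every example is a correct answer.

mul(2) | mul(4) | add(1) | add(-9)

Check, running the answer program on each example:
  -33 -> -66 -> -264 -> -263 -> -272
  -4 -> -8 -> -32 -> -31 -> -40
  37 -> 74 -> 296 -> 297 -> 288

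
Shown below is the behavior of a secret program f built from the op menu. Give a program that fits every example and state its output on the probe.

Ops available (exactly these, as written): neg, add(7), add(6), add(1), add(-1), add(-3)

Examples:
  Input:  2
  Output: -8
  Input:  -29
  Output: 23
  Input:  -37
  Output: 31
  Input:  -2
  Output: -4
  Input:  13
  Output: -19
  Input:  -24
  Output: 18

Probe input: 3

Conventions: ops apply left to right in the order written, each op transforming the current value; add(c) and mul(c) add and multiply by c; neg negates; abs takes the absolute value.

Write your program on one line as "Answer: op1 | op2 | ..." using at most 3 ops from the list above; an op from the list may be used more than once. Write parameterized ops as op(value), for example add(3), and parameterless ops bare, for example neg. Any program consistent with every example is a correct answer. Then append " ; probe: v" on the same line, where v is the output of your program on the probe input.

add(7) | neg | add(1) ; probe: -9

Check, running the answer program on each example:
  2 -> 9 -> -9 -> -8
  -29 -> -22 -> 22 -> 23
  -37 -> -30 -> 30 -> 31
  -2 -> 5 -> -5 -> -4
  13 -> 20 -> -20 -> -19
  -24 -> -17 -> 17 -> 18
  probe: 3 -> 10 -> -10 -> -9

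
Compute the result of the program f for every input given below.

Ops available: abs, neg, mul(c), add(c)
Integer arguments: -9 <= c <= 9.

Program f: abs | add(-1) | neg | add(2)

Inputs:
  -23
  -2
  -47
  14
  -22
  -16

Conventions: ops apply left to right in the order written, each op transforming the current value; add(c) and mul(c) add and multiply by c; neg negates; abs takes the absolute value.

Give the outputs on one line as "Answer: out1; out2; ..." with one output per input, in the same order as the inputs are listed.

-20; 1; -44; -11; -19; -13

Execution, op by op:
  -23 -> 23 -> 22 -> -22 -> -20
  -2 -> 2 -> 1 -> -1 -> 1
  -47 -> 47 -> 46 -> -46 -> -44
  14 -> 14 -> 13 -> -13 -> -11
  -22 -> 22 -> 21 -> -21 -> -19
  -16 -> 16 -> 15 -> -15 -> -13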